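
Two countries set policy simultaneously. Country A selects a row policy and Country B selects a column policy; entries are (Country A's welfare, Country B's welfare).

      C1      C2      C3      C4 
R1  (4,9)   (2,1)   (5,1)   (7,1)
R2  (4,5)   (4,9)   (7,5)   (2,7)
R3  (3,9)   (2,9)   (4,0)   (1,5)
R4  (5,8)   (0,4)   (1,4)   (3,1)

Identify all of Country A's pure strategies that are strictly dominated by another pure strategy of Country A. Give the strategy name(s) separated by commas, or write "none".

Nothing dominates R1: R2 at C1 (4=4); R3 at C1 (4>3); R4 at C2 (2>0).
R2: no other strategy beats it everywhere (R1 at C1 (4=4); R3 at C1 (4>3); R4 at C2 (4>0)).
R2 strictly dominates R3 — C1: 4>3, C2: 4>2, C3: 7>4, C4: 2>1.
R4: no other strategy beats it everywhere (R1 at C1 (5>4); R2 at C1 (5>4); R3 at C1 (5>3)).

R3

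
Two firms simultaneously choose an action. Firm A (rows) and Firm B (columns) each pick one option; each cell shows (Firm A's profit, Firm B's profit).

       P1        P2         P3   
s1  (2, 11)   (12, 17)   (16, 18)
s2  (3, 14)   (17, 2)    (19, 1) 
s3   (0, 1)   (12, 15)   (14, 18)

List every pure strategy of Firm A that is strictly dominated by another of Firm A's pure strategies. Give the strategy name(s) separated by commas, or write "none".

s1, s3

s1: dominated, since s2 does at least as well everywhere (P1: 3>2, P2: 17>12, P3: 19>16).
s2: no other strategy beats it everywhere (s1 at P1 (3>2); s3 at P1 (3>0)).
s3: dominated, since s2 does at least as well everywhere (P1: 3>0, P2: 17>12, P3: 19>14).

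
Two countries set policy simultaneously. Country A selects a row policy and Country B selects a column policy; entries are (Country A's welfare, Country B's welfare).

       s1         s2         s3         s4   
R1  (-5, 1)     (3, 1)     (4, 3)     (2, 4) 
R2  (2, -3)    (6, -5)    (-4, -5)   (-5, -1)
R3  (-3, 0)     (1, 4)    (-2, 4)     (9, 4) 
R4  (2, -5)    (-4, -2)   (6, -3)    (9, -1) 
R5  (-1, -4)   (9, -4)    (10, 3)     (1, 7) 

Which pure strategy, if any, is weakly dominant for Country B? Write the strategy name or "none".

s4

s4 vs s1: R1: 4>1, R2: -1>-3, R3: 4>0, R4: -1>-5, R5: 7>-4.
s4 vs s2: R1: 4>1, R2: -1>-5, R3: 4=4, R4: -1>-2, R5: 7>-4.
s4 vs s3: R1: 4>3, R2: -1>-5, R3: 4=4, R4: -1>-3, R5: 7>3.
s4 is at least as good as every other strategy against every opponent action, so it is weakly dominant.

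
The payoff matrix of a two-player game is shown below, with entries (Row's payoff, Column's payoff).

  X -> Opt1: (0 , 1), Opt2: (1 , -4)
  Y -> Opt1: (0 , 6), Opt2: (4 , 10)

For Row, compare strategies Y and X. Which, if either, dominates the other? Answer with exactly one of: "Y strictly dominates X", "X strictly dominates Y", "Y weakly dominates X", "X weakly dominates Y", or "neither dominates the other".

Y's payoffs vs X's, by Column's action — Opt1: 0=0, Opt2: 4>1.
Y is at least as good everywhere and strictly better somewhere (tied only at Opt1), so Y weakly but not strictly dominates X.

Y weakly dominates X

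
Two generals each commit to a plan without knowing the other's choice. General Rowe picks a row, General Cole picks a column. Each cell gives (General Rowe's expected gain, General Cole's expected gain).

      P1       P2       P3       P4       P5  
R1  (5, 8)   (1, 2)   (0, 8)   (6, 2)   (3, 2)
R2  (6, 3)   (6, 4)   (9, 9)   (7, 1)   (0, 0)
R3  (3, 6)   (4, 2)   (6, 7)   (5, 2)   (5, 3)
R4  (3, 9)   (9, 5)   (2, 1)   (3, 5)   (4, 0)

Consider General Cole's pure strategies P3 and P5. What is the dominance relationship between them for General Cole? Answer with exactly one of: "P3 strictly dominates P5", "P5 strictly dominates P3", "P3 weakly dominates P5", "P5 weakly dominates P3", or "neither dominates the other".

P3 strictly dominates P5

P3's payoffs vs P5's, by General Rowe's action — R1: 8>2, R2: 9>0, R3: 7>3, R4: 1>0.
Every comparison favours P3, so P3 strictly dominates P5.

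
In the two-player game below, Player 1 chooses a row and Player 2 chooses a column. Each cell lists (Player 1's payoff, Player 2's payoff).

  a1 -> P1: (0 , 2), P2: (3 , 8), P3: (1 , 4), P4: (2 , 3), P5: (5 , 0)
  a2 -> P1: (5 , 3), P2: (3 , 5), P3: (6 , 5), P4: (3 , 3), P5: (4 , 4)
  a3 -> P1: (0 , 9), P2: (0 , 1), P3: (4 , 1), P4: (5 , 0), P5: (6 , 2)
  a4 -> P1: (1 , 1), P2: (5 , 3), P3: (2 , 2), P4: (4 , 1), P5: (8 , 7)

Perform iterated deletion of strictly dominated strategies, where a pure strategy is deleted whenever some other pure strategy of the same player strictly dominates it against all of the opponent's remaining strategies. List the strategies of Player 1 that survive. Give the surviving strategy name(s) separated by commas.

Row a1 is eliminated: a4 beats it against every remaining column (P1: 1>0, P2: 5>3, P3: 2>1, P4: 4>2, P5: 8>5).
For Player 2, P2 strictly dominates P4 on the remaining rows (a2: 5>3, a3: 1>0, a4: 3>1); eliminate P4.
Among the remaining strategies, none is strictly dominated by another pure strategy of the same player, so the elimination stops.
Surviving strategies — Player 1: {a2, a3, a4}; Player 2: {P1, P2, P3, P5}.

a2, a3, a4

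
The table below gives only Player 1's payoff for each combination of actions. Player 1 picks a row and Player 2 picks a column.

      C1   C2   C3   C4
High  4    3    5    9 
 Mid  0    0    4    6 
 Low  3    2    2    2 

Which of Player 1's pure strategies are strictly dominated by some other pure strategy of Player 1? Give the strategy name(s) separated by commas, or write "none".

High: no other strategy beats it everywhere (Mid at C1 (4>0); Low at C1 (4>3)).
Mid: dominated, since High does at least as well everywhere (C1: 4>0, C2: 3>0, C3: 5>4, C4: 9>6).
Low: dominated, since High does at least as well everywhere (C1: 4>3, C2: 3>2, C3: 5>2, C4: 9>2).

Mid, Low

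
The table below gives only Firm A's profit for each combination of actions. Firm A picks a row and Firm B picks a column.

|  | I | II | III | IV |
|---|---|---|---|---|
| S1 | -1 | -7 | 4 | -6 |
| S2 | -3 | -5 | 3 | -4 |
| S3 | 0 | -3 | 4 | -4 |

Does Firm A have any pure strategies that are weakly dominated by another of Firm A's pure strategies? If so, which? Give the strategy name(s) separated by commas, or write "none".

S1, S2

S1 is weakly dominated by S3 (I: 0>-1, II: -3>-7, III: 4=4, IV: -4>-6).
S2: dominated, since S3 does at least as well everywhere (I: 0>-3, II: -3>-5, III: 4>3, IV: -4=-4).
S3: no other strategy beats it everywhere (S1 at I (0>-1); S2 at I (0>-3)).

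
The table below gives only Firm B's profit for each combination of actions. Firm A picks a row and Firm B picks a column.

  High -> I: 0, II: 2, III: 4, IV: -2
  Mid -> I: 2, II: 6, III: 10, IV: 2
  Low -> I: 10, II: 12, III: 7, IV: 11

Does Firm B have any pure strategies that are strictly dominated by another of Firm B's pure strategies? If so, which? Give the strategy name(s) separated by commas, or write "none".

I, IV

I: dominated, since II does at least as well everywhere (High: 2>0, Mid: 6>2, Low: 12>10).
II: no other strategy beats it everywhere (I at High (2>0); III at Low (12>7); IV at High (2>-2)).
III is not dominated — it holds its own against I at High (4>0); II at High (4>2); IV at High (4>-2).
II strictly dominates IV — High: 2>-2, Mid: 6>2, Low: 12>11.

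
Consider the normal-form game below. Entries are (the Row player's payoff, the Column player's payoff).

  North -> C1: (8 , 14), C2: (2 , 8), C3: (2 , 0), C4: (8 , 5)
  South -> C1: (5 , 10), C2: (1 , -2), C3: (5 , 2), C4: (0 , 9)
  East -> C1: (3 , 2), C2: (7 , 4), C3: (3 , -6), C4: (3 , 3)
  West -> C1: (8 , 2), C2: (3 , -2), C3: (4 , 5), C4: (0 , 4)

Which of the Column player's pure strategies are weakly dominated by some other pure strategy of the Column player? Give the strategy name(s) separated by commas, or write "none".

C1 is not dominated — it holds its own against C2 at North (14>8); C3 at North (14>0); C4 at North (14>5).
C2: no other strategy beats it everywhere (C1 at East (4>2); C3 at North (8>0); C4 at North (8>5)).
C3 is not dominated — it holds its own against C1 at West (5>2); C2 at South (2>-2); C4 at West (5>4).
Nothing dominates C4: C1 at East (3>2); C2 at South (9>-2); C3 at North (5>0).

none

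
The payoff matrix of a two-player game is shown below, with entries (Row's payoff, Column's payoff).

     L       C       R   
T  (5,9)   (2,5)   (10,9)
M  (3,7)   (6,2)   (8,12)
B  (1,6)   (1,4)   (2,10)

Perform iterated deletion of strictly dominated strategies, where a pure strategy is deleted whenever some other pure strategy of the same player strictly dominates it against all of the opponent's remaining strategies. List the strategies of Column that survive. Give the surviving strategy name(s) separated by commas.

Row's strategy B is strictly dominated by T (L: 5>1, C: 2>1, R: 10>2) and is removed.
Column's strategy C is strictly dominated by L (T: 9>5, M: 7>2) and is removed.
Row M is eliminated: T beats it against every remaining column (L: 5>3, R: 10>8).
Among the remaining strategies, none is strictly dominated by another pure strategy of the same player, so the elimination stops.
Surviving strategies — Row: {T}; Column: {L, R}.

L, R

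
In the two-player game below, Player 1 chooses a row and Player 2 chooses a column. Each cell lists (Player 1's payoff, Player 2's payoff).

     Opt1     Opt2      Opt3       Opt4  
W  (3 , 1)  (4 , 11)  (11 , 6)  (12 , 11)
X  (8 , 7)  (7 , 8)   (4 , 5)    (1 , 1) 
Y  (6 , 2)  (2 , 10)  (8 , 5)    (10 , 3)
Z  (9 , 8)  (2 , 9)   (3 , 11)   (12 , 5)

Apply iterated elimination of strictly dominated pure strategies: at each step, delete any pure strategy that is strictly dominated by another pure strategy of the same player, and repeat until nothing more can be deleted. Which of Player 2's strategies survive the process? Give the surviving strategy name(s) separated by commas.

For Player 2, Opt2 strictly dominates Opt1 on the remaining rows (W: 11>1, X: 8>7, Y: 10>2, Z: 9>8); eliminate Opt1.
Player 1's strategy Y is strictly dominated by W (Opt2: 4>2, Opt3: 11>8, Opt4: 12>10) and is removed.
Among the remaining strategies, none is strictly dominated by another pure strategy of the same player, so the elimination stops.
Surviving strategies — Player 1: {W, X, Z}; Player 2: {Opt2, Opt3, Opt4}.

Opt2, Opt3, Opt4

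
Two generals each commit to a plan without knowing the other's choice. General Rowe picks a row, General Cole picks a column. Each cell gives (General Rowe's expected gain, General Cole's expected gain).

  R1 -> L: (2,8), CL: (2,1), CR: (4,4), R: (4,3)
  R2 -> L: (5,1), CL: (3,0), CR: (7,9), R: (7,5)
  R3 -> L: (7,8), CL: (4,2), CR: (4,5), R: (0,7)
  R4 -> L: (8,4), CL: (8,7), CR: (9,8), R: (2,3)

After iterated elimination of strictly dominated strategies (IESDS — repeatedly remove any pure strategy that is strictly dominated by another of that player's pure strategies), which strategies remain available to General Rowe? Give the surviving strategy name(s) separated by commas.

R4

For General Rowe, R2 strictly dominates R1 on the remaining columns (L: 5>2, CL: 3>2, CR: 7>4, R: 7>4); eliminate R1.
General Rowe's strategy R3 is strictly dominated by R4 (L: 8>7, CL: 8>4, CR: 9>4, R: 2>0) and is removed.
For General Cole, CR strictly dominates L on the remaining rows (R2: 9>1, R4: 8>4); eliminate L.
For General Cole, CR strictly dominates CL on the remaining rows (R2: 9>0, R4: 8>7); eliminate CL.
Column R is eliminated: CR beats it against every remaining row (R2: 9>5, R4: 8>3).
For General Rowe, R4 strictly dominates R2 on the remaining columns (CR: 9>7); eliminate R2.
Among the remaining strategies, none is strictly dominated by another pure strategy of the same player, so the elimination stops.
Surviving strategies — General Rowe: {R4}; General Cole: {CR}.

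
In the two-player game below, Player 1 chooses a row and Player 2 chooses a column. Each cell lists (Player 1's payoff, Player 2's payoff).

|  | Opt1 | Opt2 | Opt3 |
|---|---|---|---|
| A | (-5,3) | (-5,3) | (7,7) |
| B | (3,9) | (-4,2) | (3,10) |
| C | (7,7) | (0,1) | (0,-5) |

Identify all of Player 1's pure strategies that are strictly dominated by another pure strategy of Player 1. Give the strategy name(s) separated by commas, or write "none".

none

A is not dominated — it holds its own against B at Opt3 (7>3); C at Opt3 (7>0).
B is not dominated — it holds its own against A at Opt1 (3>-5); C at Opt3 (3>0).
C is not dominated — it holds its own against A at Opt1 (7>-5); B at Opt1 (7>3).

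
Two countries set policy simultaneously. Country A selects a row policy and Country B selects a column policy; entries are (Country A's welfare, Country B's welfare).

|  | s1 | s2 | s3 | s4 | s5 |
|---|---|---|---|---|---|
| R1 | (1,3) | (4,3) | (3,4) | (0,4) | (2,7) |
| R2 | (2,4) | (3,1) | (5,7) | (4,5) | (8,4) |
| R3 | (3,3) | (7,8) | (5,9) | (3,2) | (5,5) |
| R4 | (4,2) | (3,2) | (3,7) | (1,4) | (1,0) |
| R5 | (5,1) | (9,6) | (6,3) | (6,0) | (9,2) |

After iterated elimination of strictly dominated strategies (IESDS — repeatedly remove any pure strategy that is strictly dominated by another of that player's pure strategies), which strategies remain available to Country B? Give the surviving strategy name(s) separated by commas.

Country A's strategy R1 is strictly dominated by R3 (s1: 3>1, s2: 7>4, s3: 5>3, s4: 3>0, s5: 5>2) and is removed.
Row R2 is eliminated: R5 beats it against every remaining column (s1: 5>2, s2: 9>3, s3: 6>5, s4: 6>4, s5: 9>8).
Row R3 is eliminated: R5 beats it against every remaining column (s1: 5>3, s2: 9>7, s3: 6>5, s4: 6>3, s5: 9>5).
Row R4 is eliminated: R5 beats it against every remaining column (s1: 5>4, s2: 9>3, s3: 6>3, s4: 6>1, s5: 9>1).
Country B's strategy s1 is strictly dominated by s2 (R5: 6>1) and is removed.
Column s3 is eliminated: s2 beats it against every remaining row (R5: 6>3).
Column s4 is eliminated: s2 beats it against every remaining row (R5: 6>0).
Country B's strategy s5 is strictly dominated by s2 (R5: 6>2) and is removed.
Among the remaining strategies, none is strictly dominated by another pure strategy of the same player, so the elimination stops.
Surviving strategies — Country A: {R5}; Country B: {s2}.

s2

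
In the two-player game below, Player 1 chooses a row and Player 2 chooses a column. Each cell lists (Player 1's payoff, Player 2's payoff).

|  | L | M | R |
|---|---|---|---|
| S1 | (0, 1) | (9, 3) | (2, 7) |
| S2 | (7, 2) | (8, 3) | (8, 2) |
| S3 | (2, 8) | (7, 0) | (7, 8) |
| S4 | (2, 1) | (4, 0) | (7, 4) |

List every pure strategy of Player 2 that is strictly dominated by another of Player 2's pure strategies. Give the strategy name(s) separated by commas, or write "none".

L: no other strategy beats it everywhere (M at S3 (8>0); R at S2 (2=2)).
M: no other strategy beats it everywhere (L at S1 (3>1); R at S2 (3>2)).
R: no other strategy beats it everywhere (L at S1 (7>1); M at S1 (7>3)).

none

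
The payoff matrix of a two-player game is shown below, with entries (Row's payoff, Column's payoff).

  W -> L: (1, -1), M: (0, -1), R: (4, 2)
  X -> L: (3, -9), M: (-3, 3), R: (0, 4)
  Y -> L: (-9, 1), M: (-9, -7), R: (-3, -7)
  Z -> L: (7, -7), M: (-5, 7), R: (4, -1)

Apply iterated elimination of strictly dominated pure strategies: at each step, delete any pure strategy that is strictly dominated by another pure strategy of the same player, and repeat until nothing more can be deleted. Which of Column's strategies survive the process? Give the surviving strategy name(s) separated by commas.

M, R

Row's strategy Y is strictly dominated by W (L: 1>-9, M: 0>-9, R: 4>-3) and is removed.
For Column, R strictly dominates L on the remaining rows (W: 2>-1, X: 4>-9, Z: -1>-7); eliminate L.
For Row, W strictly dominates X on the remaining columns (M: 0>-3, R: 4>0); eliminate X.
Among the remaining strategies, none is strictly dominated by another pure strategy of the same player, so the elimination stops.
Surviving strategies — Row: {W, Z}; Column: {M, R}.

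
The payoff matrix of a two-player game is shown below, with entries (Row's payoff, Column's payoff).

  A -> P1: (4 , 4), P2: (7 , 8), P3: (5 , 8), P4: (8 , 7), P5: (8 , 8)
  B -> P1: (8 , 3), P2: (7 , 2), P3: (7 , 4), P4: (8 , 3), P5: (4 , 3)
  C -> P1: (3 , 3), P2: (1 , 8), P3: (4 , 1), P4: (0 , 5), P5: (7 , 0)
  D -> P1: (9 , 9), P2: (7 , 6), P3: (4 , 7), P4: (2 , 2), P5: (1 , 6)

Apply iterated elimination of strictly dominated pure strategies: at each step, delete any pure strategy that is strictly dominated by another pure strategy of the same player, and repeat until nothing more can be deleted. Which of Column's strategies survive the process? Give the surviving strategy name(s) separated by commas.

P1, P2, P3, P5

Row C is eliminated: A beats it against every remaining column (P1: 4>3, P2: 7>1, P3: 5>4, P4: 8>0, P5: 8>7).
Column's strategy P4 is strictly dominated by P3 (A: 8>7, B: 4>3, D: 7>2) and is removed.
Among the remaining strategies, none is strictly dominated by another pure strategy of the same player, so the elimination stops.
Surviving strategies — Row: {A, B, D}; Column: {P1, P2, P3, P5}.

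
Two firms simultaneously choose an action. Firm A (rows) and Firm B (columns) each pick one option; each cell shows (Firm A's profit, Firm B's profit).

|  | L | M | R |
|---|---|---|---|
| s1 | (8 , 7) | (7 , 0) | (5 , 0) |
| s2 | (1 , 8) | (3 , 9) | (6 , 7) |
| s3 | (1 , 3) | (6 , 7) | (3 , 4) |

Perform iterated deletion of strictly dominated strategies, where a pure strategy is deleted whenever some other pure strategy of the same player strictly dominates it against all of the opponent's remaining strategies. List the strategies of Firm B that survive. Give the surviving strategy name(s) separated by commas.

L

Firm A's strategy s3 is strictly dominated by s1 (L: 8>1, M: 7>6, R: 5>3) and is removed.
Column R is eliminated: L beats it against every remaining row (s1: 7>0, s2: 8>7).
Firm A's strategy s2 is strictly dominated by s1 (L: 8>1, M: 7>3) and is removed.
Column M is eliminated: L beats it against every remaining row (s1: 7>0).
Among the remaining strategies, none is strictly dominated by another pure strategy of the same player, so the elimination stops.
Surviving strategies — Firm A: {s1}; Firm B: {L}.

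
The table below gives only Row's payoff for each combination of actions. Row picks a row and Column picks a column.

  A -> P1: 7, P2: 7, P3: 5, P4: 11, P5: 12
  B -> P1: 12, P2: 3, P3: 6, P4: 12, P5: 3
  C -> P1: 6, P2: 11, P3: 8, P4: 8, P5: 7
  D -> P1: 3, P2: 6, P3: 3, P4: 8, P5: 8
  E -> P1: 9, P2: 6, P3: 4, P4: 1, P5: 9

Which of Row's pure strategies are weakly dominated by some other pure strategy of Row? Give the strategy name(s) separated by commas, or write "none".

A: no other strategy beats it everywhere (B at P2 (7>3); C at P1 (7>6); D at P1 (7>3); E at P2 (7>6)).
B: no other strategy beats it everywhere (A at P1 (12>7); C at P1 (12>6); D at P1 (12>3); E at P1 (12>9)).
Nothing dominates C: A at P2 (11>7); B at P2 (11>3); D at P1 (6>3); E at P2 (11>6).
A weakly dominates D — P1: 7>3, P2: 7>6, P3: 5>3, P4: 11>8, P5: 12>8.
E is not dominated — it holds its own against A at P1 (9>7); B at P2 (6>3); C at P1 (9>6); D at P1 (9>3).

D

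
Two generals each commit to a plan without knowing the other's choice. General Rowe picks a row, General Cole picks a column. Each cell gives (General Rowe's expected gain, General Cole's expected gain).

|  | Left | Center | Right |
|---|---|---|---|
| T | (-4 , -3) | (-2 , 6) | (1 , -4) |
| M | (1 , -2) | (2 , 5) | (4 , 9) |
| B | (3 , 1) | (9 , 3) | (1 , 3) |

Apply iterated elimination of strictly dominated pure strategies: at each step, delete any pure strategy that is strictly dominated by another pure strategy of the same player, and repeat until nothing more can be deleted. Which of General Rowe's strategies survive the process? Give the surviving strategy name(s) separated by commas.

General Rowe's strategy T is strictly dominated by M (Left: 1>-4, Center: 2>-2, Right: 4>1) and is removed.
General Cole's strategy Left is strictly dominated by Center (M: 5>-2, B: 3>1) and is removed.
Among the remaining strategies, none is strictly dominated by another pure strategy of the same player, so the elimination stops.
Surviving strategies — General Rowe: {M, B}; General Cole: {Center, Right}.

M, B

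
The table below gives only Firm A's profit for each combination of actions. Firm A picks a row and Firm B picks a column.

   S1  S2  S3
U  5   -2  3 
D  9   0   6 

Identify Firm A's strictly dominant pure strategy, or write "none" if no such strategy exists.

D

D vs U: S1: 9>5, S2: 0>-2, S3: 6>3.
D strictly beats every other strategy against every opponent action, so it is strictly dominant.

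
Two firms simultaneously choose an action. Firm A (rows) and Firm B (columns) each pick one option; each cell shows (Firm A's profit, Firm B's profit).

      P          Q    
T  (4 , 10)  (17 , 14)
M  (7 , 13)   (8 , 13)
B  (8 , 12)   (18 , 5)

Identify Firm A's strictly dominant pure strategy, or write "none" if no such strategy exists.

B

B vs T: P: 8>4, Q: 18>17.
B vs M: P: 8>7, Q: 18>8.
B strictly beats every other strategy against every opponent action, so it is strictly dominant.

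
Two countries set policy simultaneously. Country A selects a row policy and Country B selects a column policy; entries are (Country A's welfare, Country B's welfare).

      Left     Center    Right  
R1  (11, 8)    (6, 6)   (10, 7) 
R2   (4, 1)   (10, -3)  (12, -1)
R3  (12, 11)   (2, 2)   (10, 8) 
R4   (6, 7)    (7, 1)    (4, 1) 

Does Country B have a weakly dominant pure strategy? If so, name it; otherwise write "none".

Left vs Center: R1: 8>6, R2: 1>-3, R3: 11>2, R4: 7>1.
Left vs Right: R1: 8>7, R2: 1>-1, R3: 11>8, R4: 7>1.
Left is at least as good as every other strategy against every opponent action, so it is weakly dominant.

Left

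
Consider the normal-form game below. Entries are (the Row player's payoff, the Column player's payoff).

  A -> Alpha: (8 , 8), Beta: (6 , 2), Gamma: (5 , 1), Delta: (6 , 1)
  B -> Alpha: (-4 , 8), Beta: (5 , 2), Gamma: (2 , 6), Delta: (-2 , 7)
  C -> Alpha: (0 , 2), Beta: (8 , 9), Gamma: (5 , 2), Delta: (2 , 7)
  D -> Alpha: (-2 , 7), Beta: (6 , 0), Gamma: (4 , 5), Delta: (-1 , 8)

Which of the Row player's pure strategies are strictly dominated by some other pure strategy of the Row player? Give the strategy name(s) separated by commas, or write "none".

B, D

A: no other strategy beats it everywhere (B at Alpha (8>-4); C at Alpha (8>0); D at Alpha (8>-2)).
A strictly dominates B — Alpha: 8>-4, Beta: 6>5, Gamma: 5>2, Delta: 6>-2.
C is not dominated — it holds its own against A at Beta (8>6); B at Alpha (0>-4); D at Alpha (0>-2).
D is strictly dominated by C (Alpha: 0>-2, Beta: 8>6, Gamma: 5>4, Delta: 2>-1).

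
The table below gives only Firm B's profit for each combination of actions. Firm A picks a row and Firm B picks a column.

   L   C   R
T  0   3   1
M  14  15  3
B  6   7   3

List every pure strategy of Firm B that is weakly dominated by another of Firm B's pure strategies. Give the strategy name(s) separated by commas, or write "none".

L is weakly dominated by C (T: 3>0, M: 15>14, B: 7>6).
C: no other strategy beats it everywhere (L at T (3>0); R at T (3>1)).
R: dominated, since C does at least as well everywhere (T: 3>1, M: 15>3, B: 7>3).

L, R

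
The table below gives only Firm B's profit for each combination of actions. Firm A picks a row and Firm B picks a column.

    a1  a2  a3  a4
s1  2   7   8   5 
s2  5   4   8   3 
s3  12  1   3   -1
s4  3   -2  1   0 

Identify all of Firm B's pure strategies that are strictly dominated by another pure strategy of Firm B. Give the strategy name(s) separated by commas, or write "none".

Nothing dominates a1: a2 at s2 (5>4); a3 at s3 (12>3); a4 at s2 (5>3).
a2 is strictly dominated by a3 (s1: 8>7, s2: 8>4, s3: 3>1, s4: 1>-2).
a3: no other strategy beats it everywhere (a1 at s1 (8>2); a2 at s1 (8>7); a4 at s1 (8>5)).
a4: dominated, since a3 does at least as well everywhere (s1: 8>5, s2: 8>3, s3: 3>-1, s4: 1>0).

a2, a4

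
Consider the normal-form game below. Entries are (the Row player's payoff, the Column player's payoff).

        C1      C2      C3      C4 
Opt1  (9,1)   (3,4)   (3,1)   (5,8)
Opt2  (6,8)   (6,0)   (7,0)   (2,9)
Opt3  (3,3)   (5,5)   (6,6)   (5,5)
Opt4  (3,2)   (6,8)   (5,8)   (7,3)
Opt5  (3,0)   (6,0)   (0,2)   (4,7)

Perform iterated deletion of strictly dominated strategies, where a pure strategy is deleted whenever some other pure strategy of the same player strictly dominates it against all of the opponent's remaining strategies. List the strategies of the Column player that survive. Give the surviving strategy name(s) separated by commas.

C2, C3, C4

Column C1 is eliminated: C4 beats it against every remaining row (Opt1: 8>1, Opt2: 9>8, Opt3: 5>3, Opt4: 3>2, Opt5: 7>0).
The Row player's strategy Opt1 is strictly dominated by Opt4 (C2: 6>3, C3: 5>3, C4: 7>5) and is removed.
Among the remaining strategies, none is strictly dominated by another pure strategy of the same player, so the elimination stops.
Surviving strategies — the Row player: {Opt2, Opt3, Opt4, Opt5}; the Column player: {C2, C3, C4}.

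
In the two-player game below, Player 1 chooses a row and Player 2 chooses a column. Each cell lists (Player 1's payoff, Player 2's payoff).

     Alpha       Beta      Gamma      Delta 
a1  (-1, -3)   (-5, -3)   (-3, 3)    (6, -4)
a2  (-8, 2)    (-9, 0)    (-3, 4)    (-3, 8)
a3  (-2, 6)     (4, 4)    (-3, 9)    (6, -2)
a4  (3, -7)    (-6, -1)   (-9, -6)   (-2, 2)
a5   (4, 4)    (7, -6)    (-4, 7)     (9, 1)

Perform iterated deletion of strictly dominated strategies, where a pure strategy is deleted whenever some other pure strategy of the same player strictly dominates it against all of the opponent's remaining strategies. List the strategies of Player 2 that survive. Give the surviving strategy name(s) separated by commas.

Gamma, Delta

For Player 1, a5 strictly dominates a4 on the remaining columns (Alpha: 4>3, Beta: 7>-6, Gamma: -4>-9, Delta: 9>-2); eliminate a4.
For Player 2, Gamma strictly dominates Alpha on the remaining rows (a1: 3>-3, a2: 4>2, a3: 9>6, a5: 7>4); eliminate Alpha.
For Player 2, Gamma strictly dominates Beta on the remaining rows (a1: 3>-3, a2: 4>0, a3: 9>4, a5: 7>-6); eliminate Beta.
Among the remaining strategies, none is strictly dominated by another pure strategy of the same player, so the elimination stops.
Surviving strategies — Player 1: {a1, a2, a3, a5}; Player 2: {Gamma, Delta}.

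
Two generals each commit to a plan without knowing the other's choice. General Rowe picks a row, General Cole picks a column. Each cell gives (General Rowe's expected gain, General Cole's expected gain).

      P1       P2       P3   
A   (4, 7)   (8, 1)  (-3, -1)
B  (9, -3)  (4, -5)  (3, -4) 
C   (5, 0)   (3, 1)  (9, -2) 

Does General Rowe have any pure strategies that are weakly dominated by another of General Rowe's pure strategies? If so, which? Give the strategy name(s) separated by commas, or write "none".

Nothing dominates A: B at P2 (8>4); C at P2 (8>3).
B is not dominated — it holds its own against A at P1 (9>4); C at P1 (9>5).
C: no other strategy beats it everywhere (A at P1 (5>4); B at P3 (9>3)).

none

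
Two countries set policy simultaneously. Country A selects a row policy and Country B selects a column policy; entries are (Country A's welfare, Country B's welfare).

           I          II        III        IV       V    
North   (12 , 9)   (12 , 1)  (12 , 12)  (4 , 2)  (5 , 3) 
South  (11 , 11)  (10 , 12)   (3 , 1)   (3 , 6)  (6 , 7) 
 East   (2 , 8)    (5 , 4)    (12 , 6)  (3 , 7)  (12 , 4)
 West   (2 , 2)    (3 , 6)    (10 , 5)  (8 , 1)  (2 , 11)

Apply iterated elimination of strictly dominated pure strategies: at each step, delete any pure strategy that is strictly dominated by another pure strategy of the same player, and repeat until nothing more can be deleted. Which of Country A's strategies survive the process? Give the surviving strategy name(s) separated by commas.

For Country B, I strictly dominates IV on the remaining rows (North: 9>2, South: 11>6, East: 8>7, West: 2>1); eliminate IV.
Country A's strategy West is strictly dominated by North (I: 12>2, II: 12>3, III: 12>10, V: 5>2) and is removed.
For Country B, I strictly dominates V on the remaining rows (North: 9>3, South: 11>7, East: 8>4); eliminate V.
Row South is eliminated: North beats it against every remaining column (I: 12>11, II: 12>10, III: 12>3).
For Country B, I strictly dominates II on the remaining rows (North: 9>1, East: 8>4); eliminate II.
Among the remaining strategies, none is strictly dominated by another pure strategy of the same player, so the elimination stops.
Surviving strategies — Country A: {North, East}; Country B: {I, III}.

North, East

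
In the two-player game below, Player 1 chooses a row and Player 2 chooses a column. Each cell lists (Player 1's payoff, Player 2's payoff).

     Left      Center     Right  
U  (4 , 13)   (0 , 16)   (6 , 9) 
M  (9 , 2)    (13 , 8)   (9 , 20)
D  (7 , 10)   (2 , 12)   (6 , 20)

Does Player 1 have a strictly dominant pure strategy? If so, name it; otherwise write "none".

M

M vs U: Left: 9>4, Center: 13>0, Right: 9>6.
M vs D: Left: 9>7, Center: 13>2, Right: 9>6.
M strictly beats every other strategy against every opponent action, so it is strictly dominant.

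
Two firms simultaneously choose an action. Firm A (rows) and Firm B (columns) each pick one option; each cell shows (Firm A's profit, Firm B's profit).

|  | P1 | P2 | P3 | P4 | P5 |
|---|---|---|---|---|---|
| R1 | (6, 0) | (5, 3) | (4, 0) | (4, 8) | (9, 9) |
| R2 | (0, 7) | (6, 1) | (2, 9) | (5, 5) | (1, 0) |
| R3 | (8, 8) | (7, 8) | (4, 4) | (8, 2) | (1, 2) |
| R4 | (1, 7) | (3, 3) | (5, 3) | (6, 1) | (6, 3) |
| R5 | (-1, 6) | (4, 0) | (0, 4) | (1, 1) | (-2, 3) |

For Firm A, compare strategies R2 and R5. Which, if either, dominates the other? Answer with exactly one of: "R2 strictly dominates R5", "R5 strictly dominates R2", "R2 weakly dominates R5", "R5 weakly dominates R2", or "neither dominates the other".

Compare R2 to R5 across each opponent action: P1: 0>-1, P2: 6>4, P3: 2>0, P4: 5>1, P5: 1>-2.
R2 gives a strictly higher payoff against each opponent action, so R2 strictly dominates R5.

R2 strictly dominates R5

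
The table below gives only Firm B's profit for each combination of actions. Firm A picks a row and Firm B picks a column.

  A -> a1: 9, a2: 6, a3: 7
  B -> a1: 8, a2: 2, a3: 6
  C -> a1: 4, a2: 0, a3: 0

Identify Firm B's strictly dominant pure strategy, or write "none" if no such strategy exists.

a1

a1 vs a2: A: 9>6, B: 8>2, C: 4>0.
a1 vs a3: A: 9>7, B: 8>6, C: 4>0.
a1 strictly beats every other strategy against every opponent action, so it is strictly dominant.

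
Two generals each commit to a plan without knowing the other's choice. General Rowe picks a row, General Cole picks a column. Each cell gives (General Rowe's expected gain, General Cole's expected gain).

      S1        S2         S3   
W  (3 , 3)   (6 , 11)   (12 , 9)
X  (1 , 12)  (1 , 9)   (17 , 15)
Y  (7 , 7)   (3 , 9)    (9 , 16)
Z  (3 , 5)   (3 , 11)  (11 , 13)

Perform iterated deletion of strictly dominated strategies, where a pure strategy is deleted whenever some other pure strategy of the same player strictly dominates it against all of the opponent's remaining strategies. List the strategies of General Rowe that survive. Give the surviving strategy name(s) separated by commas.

General Cole's strategy S1 is strictly dominated by S3 (W: 9>3, X: 15>12, Y: 16>7, Z: 13>5) and is removed.
For General Rowe, W strictly dominates Y on the remaining columns (S2: 6>3, S3: 12>9); eliminate Y.
General Rowe's strategy Z is strictly dominated by W (S2: 6>3, S3: 12>11) and is removed.
Among the remaining strategies, none is strictly dominated by another pure strategy of the same player, so the elimination stops.
Surviving strategies — General Rowe: {W, X}; General Cole: {S2, S3}.

W, X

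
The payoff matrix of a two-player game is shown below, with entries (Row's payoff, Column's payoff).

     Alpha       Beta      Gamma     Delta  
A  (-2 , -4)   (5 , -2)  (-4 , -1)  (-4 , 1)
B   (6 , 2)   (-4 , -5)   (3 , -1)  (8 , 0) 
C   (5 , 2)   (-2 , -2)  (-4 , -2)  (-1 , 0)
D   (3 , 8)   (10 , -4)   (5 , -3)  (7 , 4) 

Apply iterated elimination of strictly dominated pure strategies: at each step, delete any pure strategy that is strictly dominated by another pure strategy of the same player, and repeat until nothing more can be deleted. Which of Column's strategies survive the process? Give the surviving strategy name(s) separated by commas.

Alpha

For Row, D strictly dominates A on the remaining columns (Alpha: 3>-2, Beta: 10>5, Gamma: 5>-4, Delta: 7>-4); eliminate A.
Column's strategy Beta is strictly dominated by Alpha (B: 2>-5, C: 2>-2, D: 8>-4) and is removed.
For Row, B strictly dominates C on the remaining columns (Alpha: 6>5, Gamma: 3>-4, Delta: 8>-1); eliminate C.
Column Gamma is eliminated: Alpha beats it against every remaining row (B: 2>-1, D: 8>-3).
Row D is eliminated: B beats it against every remaining column (Alpha: 6>3, Delta: 8>7).
Column Delta is eliminated: Alpha beats it against every remaining row (B: 2>0).
Among the remaining strategies, none is strictly dominated by another pure strategy of the same player, so the elimination stops.
Surviving strategies — Row: {B}; Column: {Alpha}.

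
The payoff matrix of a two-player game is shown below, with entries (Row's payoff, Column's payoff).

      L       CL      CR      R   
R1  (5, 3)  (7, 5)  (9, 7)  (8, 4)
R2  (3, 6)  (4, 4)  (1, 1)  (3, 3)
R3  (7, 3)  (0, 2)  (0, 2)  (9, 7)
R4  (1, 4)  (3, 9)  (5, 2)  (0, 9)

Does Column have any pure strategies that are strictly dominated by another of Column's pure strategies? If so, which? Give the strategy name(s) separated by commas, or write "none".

Nothing dominates L: CL at R2 (6>4); CR at R2 (6>1); R at R2 (6>3).
CL: no other strategy beats it everywhere (L at R1 (5>3); CR at R2 (4>1); R at R1 (5>4)).
Nothing dominates CR: L at R1 (7>3); CL at R1 (7>5); R at R1 (7>4).
Nothing dominates R: L at R1 (4>3); CL at R3 (7>2); CR at R2 (3>1).

none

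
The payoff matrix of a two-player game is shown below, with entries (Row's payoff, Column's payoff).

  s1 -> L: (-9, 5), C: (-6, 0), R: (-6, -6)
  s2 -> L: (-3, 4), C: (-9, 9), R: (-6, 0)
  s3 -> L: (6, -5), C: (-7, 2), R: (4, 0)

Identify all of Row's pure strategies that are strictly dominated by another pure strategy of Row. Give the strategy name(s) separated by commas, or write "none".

s2

s1: no other strategy beats it everywhere (s2 at C (-6>-9); s3 at C (-6>-7)).
s2 is strictly dominated by s3 (L: 6>-3, C: -7>-9, R: 4>-6).
s3 is not dominated — it holds its own against s1 at L (6>-9); s2 at L (6>-3).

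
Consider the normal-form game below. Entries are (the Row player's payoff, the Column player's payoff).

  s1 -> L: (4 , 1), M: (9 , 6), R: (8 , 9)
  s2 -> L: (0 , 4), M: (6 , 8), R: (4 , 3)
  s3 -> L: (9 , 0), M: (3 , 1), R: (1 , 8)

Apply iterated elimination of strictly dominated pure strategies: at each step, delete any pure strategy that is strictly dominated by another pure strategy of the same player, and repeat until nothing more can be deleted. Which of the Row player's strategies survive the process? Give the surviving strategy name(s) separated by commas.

s1

Row s2 is eliminated: s1 beats it against every remaining column (L: 4>0, M: 9>6, R: 8>4).
Column L is eliminated: M beats it against every remaining row (s1: 6>1, s3: 1>0).
For the Row player, s1 strictly dominates s3 on the remaining columns (M: 9>3, R: 8>1); eliminate s3.
For the Column player, R strictly dominates M on the remaining rows (s1: 9>6); eliminate M.
Among the remaining strategies, none is strictly dominated by another pure strategy of the same player, so the elimination stops.
Surviving strategies — the Row player: {s1}; the Column player: {R}.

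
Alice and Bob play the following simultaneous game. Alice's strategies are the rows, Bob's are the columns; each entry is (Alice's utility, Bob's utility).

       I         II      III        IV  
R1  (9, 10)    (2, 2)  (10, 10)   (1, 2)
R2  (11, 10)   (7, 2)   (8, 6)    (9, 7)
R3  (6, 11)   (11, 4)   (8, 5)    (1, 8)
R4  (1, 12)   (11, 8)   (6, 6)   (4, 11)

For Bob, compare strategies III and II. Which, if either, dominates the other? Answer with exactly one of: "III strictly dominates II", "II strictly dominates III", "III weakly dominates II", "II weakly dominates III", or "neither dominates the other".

III's payoffs vs II's, by Alice's action — R1: 10>2, R2: 6>2, R3: 5>4, R4: 6<8.
III does better at R1, R2, R3 but worse at R4; neither strategy dominates the other.

neither dominates the other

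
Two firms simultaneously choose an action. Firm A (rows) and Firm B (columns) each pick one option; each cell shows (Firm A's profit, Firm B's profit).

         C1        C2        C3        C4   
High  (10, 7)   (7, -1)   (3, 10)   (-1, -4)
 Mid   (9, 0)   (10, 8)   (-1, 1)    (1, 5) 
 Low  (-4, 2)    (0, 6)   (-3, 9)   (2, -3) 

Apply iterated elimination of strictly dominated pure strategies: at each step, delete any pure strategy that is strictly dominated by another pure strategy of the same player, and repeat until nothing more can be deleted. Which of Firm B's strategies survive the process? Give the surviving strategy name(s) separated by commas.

C2, C3

Firm B's strategy C1 is strictly dominated by C3 (High: 10>7, Mid: 1>0, Low: 9>2) and is removed.
Column C4 is eliminated: C2 beats it against every remaining row (High: -1>-4, Mid: 8>5, Low: 6>-3).
Row Low is eliminated: High beats it against every remaining column (C2: 7>0, C3: 3>-3).
Among the remaining strategies, none is strictly dominated by another pure strategy of the same player, so the elimination stops.
Surviving strategies — Firm A: {High, Mid}; Firm B: {C2, C3}.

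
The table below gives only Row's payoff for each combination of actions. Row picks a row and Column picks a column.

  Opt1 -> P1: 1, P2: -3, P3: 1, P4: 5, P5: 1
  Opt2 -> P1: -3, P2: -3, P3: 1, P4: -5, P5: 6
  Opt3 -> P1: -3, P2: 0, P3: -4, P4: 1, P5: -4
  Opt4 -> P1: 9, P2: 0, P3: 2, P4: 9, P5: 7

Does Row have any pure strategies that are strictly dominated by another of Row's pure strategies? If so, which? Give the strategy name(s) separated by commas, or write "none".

Opt1, Opt2

Opt1: dominated, since Opt4 does at least as well everywhere (P1: 9>1, P2: 0>-3, P3: 2>1, P4: 9>5, P5: 7>1).
Opt2 is strictly dominated by Opt4 (P1: 9>-3, P2: 0>-3, P3: 2>1, P4: 9>-5, P5: 7>6).
Nothing dominates Opt3: Opt1 at P2 (0>-3); Opt2 at P1 (-3=-3); Opt4 at P2 (0=0).
Opt4 is not dominated — it holds its own against Opt1 at P1 (9>1); Opt2 at P1 (9>-3); Opt3 at P1 (9>-3).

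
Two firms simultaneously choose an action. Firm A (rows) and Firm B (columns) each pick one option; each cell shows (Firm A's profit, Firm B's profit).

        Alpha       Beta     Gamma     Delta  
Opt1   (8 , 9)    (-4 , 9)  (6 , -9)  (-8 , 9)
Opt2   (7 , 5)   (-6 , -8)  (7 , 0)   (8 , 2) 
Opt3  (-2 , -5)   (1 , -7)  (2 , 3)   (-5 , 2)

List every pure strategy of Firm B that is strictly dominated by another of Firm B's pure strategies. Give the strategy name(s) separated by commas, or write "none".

none

Nothing dominates Alpha: Beta at Opt1 (9=9); Gamma at Opt1 (9>-9); Delta at Opt1 (9=9).
Beta is not dominated — it holds its own against Alpha at Opt1 (9=9); Gamma at Opt1 (9>-9); Delta at Opt1 (9=9).
Gamma: no other strategy beats it everywhere (Alpha at Opt3 (3>-5); Beta at Opt2 (0>-8); Delta at Opt3 (3>2)).
Delta is not dominated — it holds its own against Alpha at Opt1 (9=9); Beta at Opt1 (9=9); Gamma at Opt1 (9>-9).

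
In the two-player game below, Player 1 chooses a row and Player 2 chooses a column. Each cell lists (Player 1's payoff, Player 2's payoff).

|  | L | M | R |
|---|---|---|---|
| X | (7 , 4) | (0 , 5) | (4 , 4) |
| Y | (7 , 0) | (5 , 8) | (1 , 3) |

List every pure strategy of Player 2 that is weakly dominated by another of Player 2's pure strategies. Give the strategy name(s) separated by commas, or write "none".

L, R

L is weakly dominated by M (X: 5>4, Y: 8>0).
M: no other strategy beats it everywhere (L at X (5>4); R at X (5>4)).
R is weakly dominated by M (X: 5>4, Y: 8>3).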